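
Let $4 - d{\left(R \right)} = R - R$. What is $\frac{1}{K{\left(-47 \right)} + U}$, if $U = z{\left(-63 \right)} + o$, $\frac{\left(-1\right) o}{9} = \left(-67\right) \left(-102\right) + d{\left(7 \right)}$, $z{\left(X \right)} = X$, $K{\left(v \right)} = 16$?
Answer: $- \frac{1}{61589} \approx -1.6237 \cdot 10^{-5}$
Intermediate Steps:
$d{\left(R \right)} = 4$ ($d{\left(R \right)} = 4 - \left(R - R\right) = 4 - 0 = 4 + 0 = 4$)
$o = -61542$ ($o = - 9 \left(\left(-67\right) \left(-102\right) + 4\right) = - 9 \left(6834 + 4\right) = \left(-9\right) 6838 = -61542$)
$U = -61605$ ($U = -63 - 61542 = -61605$)
$\frac{1}{K{\left(-47 \right)} + U} = \frac{1}{16 - 61605} = \frac{1}{-61589} = - \frac{1}{61589}$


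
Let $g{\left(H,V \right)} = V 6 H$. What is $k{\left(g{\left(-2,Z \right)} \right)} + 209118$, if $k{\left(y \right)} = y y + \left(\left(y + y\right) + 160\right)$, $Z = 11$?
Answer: $226438$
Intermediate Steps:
$g{\left(H,V \right)} = 6 H V$ ($g{\left(H,V \right)} = 6 V H = 6 H V$)
$k{\left(y \right)} = 160 + y^{2} + 2 y$ ($k{\left(y \right)} = y^{2} + \left(2 y + 160\right) = y^{2} + \left(160 + 2 y\right) = 160 + y^{2} + 2 y$)
$k{\left(g{\left(-2,Z \right)} \right)} + 209118 = \left(160 + \left(6 \left(-2\right) 11\right)^{2} + 2 \cdot 6 \left(-2\right) 11\right) + 209118 = \left(160 + \left(-132\right)^{2} + 2 \left(-132\right)\right) + 209118 = \left(160 + 17424 - 264\right) + 209118 = 17320 + 209118 = 226438$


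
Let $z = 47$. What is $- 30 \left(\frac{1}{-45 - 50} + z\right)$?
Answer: $- \frac{26784}{19} \approx -1409.7$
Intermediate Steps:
$- 30 \left(\frac{1}{-45 - 50} + z\right) = - 30 \left(\frac{1}{-45 - 50} + 47\right) = - 30 \left(\frac{1}{-95} + 47\right) = - 30 \left(- \frac{1}{95} + 47\right) = \left(-30\right) \frac{4464}{95} = - \frac{26784}{19}$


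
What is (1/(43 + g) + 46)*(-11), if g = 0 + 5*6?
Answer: -36949/73 ≈ -506.15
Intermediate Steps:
g = 30 (g = 0 + 30 = 30)
(1/(43 + g) + 46)*(-11) = (1/(43 + 30) + 46)*(-11) = (1/73 + 46)*(-11) = (3359/73)*(-11) = -36949/73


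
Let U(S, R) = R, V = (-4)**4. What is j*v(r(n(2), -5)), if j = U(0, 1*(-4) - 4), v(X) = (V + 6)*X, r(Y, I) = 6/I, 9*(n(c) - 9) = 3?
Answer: 12576/5 ≈ 2515.2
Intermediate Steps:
V = 256
n(c) = 28/3 (n(c) = 9 + (1/9)*3 = 9 + 1/3 = 28/3)
v(X) = 262*X (v(X) = (256 + 6)*X = 262*X)
j = -8 (j = 1*(-4) - 4 = -4 - 4 = -8)
j*v(r(n(2), -5)) = -2096*6/(-5) = -2096*6*(-1/5) = -2096*(-6)/5 = -8*(-1572/5) = 12576/5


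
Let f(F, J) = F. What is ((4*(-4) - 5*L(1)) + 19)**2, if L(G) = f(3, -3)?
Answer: 144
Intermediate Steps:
L(G) = 3
((4*(-4) - 5*L(1)) + 19)**2 = ((4*(-4) - 5*3) + 19)**2 = ((-16 - 15) + 19)**2 = (-31 + 19)**2 = (-12)**2 = 144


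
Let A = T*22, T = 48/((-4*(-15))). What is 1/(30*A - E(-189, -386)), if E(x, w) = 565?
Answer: -1/37 ≈ -0.027027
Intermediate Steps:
T = ⅘ (T = 48/60 = 48*(1/60) = ⅘ ≈ 0.80000)
A = 88/5 (A = (⅘)*22 = 88/5 ≈ 17.600)
1/(30*A - E(-189, -386)) = 1/(30*(88/5) - 1*565) = 1/(528 - 565) = 1/(-37) = -1/37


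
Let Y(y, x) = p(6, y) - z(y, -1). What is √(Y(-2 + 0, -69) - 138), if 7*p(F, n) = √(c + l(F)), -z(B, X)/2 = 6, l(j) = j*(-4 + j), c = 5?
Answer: √(-6174 + 7*√17)/7 ≈ 11.199*I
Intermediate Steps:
z(B, X) = -12 (z(B, X) = -2*6 = -12)
p(F, n) = √(5 + F*(-4 + F))/7
Y(y, x) = 12 + √17/7 (Y(y, x) = √(5 + 6*(-4 + 6))/7 - 1*(-12) = √(5 + 6*2)/7 + 12 = √(5 + 12)/7 + 12 = √17/7 + 12 = 12 + √17/7)
√(Y(-2 + 0, -69) - 138) = √((12 + √17/7) - 138) = √(-126 + √17/7)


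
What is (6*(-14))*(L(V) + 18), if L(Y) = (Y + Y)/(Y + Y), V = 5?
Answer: -1596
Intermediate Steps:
L(Y) = 1 (L(Y) = (2*Y)/((2*Y)) = (2*Y)*(1/(2*Y)) = 1)
(6*(-14))*(L(V) + 18) = (6*(-14))*(1 + 18) = -84*19 = -1596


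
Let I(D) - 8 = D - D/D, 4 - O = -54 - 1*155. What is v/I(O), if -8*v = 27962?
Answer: -1271/80 ≈ -15.887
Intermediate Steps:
O = 213 (O = 4 - (-54 - 1*155) = 4 - (-54 - 155) = 4 - 1*(-209) = 4 + 209 = 213)
v = -13981/4 (v = -⅛*27962 = -13981/4 ≈ -3495.3)
I(D) = 7 + D (I(D) = 8 + (D - D/D) = 8 + (D - 1*1) = 8 + (D - 1) = 8 + (-1 + D) = 7 + D)
v/I(O) = -13981/(4*(7 + 213)) = -13981/4/220 = -13981/4*1/220 = -1271/80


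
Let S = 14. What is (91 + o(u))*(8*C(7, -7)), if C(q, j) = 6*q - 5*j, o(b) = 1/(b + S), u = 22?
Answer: 504658/9 ≈ 56073.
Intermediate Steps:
o(b) = 1/(14 + b) (o(b) = 1/(b + 14) = 1/(14 + b))
C(q, j) = -5*j + 6*q
(91 + o(u))*(8*C(7, -7)) = (91 + 1/(14 + 22))*(8*(-5*(-7) + 6*7)) = (91 + 1/36)*(8*(35 + 42)) = (91 + 1/36)*(8*77) = (3277/36)*616 = 504658/9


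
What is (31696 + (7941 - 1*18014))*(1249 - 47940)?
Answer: -1009599493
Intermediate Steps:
(31696 + (7941 - 1*18014))*(1249 - 47940) = (31696 + (7941 - 18014))*(-46691) = (31696 - 10073)*(-46691) = 21623*(-46691) = -1009599493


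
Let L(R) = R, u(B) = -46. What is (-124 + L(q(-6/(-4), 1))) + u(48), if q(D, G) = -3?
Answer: -173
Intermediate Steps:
(-124 + L(q(-6/(-4), 1))) + u(48) = (-124 - 3) - 46 = -127 - 46 = -173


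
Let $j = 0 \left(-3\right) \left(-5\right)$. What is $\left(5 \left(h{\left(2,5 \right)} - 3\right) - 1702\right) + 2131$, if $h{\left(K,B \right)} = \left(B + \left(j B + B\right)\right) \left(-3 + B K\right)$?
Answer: $764$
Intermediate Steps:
$j = 0$ ($j = 0 \left(-5\right) = 0$)
$h{\left(K,B \right)} = 2 B \left(-3 + B K\right)$ ($h{\left(K,B \right)} = \left(B + \left(0 B + B\right)\right) \left(-3 + B K\right) = \left(B + \left(0 + B\right)\right) \left(-3 + B K\right) = \left(B + B\right) \left(-3 + B K\right) = 2 B \left(-3 + B K\right)$)
$\left(5 \left(h{\left(2,5 \right)} - 3\right) - 1702\right) + 2131 = \left(5 \left(2 \cdot 5 \left(-3 + 5 \cdot 2\right) - 3\right) - 1702\right) + 2131 = \left(5 \left(2 \cdot 5 \left(-3 + 10\right) - 3\right) - 1702\right) + 2131 = \left(5 \left(2 \cdot 5 \cdot 7 - 3\right) - 1702\right) + 2131 = \left(5 \left(70 - 3\right) - 1702\right) + 2131 = \left(5 \cdot 67 - 1702\right) + 2131 = \left(335 - 1702\right) + 2131 = -1367 + 2131 = 764$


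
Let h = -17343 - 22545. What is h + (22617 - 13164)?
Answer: -30435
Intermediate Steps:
h = -39888
h + (22617 - 13164) = -39888 + (22617 - 13164) = -39888 + 9453 = -30435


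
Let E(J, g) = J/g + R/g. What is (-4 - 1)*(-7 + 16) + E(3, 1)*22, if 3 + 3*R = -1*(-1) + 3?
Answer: 85/3 ≈ 28.333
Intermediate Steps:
R = ⅓ (R = -1 + (-1*(-1) + 3)/3 = -1 + (1 + 3)/3 = -1 + (⅓)*4 = -1 + 4/3 = ⅓ ≈ 0.33333)
E(J, g) = 1/(3*g) + J/g (E(J, g) = J/g + 1/(3*g) = 1/(3*g) + J/g)
(-4 - 1)*(-7 + 16) + E(3, 1)*22 = (-4 - 1)*(-7 + 16) + ((⅓ + 3)/1)*22 = -5*9 + (1*(10/3))*22 = -45 + (10/3)*22 = -45 + 220/3 = 85/3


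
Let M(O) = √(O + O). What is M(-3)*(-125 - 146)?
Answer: -271*I*√6 ≈ -663.81*I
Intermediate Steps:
M(O) = √2*√O (M(O) = √(2*O) = √2*√O)
M(-3)*(-125 - 146) = (√2*√(-3))*(-125 - 146) = (√2*(I*√3))*(-271) = (I*√6)*(-271) = -271*I*√6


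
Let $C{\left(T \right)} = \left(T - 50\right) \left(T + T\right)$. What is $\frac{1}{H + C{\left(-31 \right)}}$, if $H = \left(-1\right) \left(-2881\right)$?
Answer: $\frac{1}{7903} \approx 0.00012653$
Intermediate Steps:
$C{\left(T \right)} = 2 T \left(-50 + T\right)$ ($C{\left(T \right)} = \left(-50 + T\right) 2 T = 2 T \left(-50 + T\right)$)
$H = 2881$
$\frac{1}{H + C{\left(-31 \right)}} = \frac{1}{2881 + 2 \left(-31\right) \left(-50 - 31\right)} = \frac{1}{2881 + 2 \left(-31\right) \left(-81\right)} = \frac{1}{2881 + 5022} = \frac{1}{7903}$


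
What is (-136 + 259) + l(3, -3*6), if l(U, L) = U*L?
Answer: 69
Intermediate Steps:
l(U, L) = L*U
(-136 + 259) + l(3, -3*6) = (-136 + 259) - 3*6*3 = 123 - 18*3 = 123 - 54 = 69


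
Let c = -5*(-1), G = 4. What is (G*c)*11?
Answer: 220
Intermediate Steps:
c = 5
(G*c)*11 = (4*5)*11 = 20*11 = 220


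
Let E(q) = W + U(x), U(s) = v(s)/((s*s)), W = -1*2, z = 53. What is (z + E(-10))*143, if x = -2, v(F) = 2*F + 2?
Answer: 14443/2 ≈ 7221.5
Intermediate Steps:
v(F) = 2 + 2*F
W = -2
U(s) = (2 + 2*s)/s² (U(s) = (2 + 2*s)/((s*s)) = (2 + 2*s)/(s²) = (2 + 2*s)/s²)
E(q) = -5/2 (E(q) = -2 + 2*(1 - 2)/(-2)² = -2 + 2*(¼)*(-1) = -2 - ½ = -5/2)
(z + E(-10))*143 = (53 - 5/2)*143 = (101/2)*143 = 14443/2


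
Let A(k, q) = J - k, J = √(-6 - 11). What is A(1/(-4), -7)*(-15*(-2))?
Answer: 15/2 + 30*I*√17 ≈ 7.5 + 123.69*I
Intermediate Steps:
J = I*√17 (J = √(-17) = I*√17 ≈ 4.1231*I)
A(k, q) = -k + I*√17 (A(k, q) = I*√17 - k = -k + I*√17)
A(1/(-4), -7)*(-15*(-2)) = (-1/(-4) + I*√17)*(-15*(-2)) = (-1*(-¼) + I*√17)*30 = (¼ + I*√17)*30 = 15/2 + 30*I*√17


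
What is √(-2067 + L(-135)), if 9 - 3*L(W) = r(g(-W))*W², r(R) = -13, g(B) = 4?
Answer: √76911 ≈ 277.33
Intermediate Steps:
L(W) = 3 + 13*W²/3 (L(W) = 3 - (-13)*W²/3 = 3 + 13*W²/3)
√(-2067 + L(-135)) = √(-2067 + (3 + (13/3)*(-135)²)) = √(-2067 + (3 + (13/3)*18225)) = √(-2067 + (3 + 78975)) = √(-2067 + 78978) = √76911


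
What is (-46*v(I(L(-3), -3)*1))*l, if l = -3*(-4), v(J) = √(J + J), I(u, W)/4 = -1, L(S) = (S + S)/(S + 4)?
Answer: -1104*I*√2 ≈ -1561.3*I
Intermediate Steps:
L(S) = 2*S/(4 + S) (L(S) = (2*S)/(4 + S) = 2*S/(4 + S))
I(u, W) = -4 (I(u, W) = 4*(-1) = -4)
v(J) = √2*√J (v(J) = √(2*J) = √2*√J)
l = 12
(-46*v(I(L(-3), -3)*1))*l = -46*√2*√(-4*1)*12 = -46*√2*√(-4)*12 = -46*√2*2*I*12 = -92*I*√2*12 = -1104*I*√2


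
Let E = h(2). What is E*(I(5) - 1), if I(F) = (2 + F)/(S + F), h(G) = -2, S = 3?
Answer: ¼ ≈ 0.25000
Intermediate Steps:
E = -2
I(F) = (2 + F)/(3 + F)
E*(I(5) - 1) = -2*((2 + 5)/(3 + 5) - 1) = -2*(7/8 - 1) = -2*(-⅛) = ¼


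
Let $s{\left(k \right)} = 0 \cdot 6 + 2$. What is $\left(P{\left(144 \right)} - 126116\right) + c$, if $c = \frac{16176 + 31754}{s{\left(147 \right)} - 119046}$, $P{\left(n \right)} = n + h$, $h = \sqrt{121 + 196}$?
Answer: $- \frac{7498129349}{59522} + \sqrt{317} \approx -1.2595 \cdot 10^{5}$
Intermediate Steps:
$h = \sqrt{317} \approx 17.805$
$s{\left(k \right)} = 2$ ($s{\left(k \right)} = 0 + 2 = 2$)
$P{\left(n \right)} = n + \sqrt{317}$
$c = - \frac{23965}{59522}$ ($c = \frac{16176 + 31754}{2 - 119046} = \frac{47930}{-119044} = 47930 \left(- \frac{1}{119044}\right) = - \frac{23965}{59522} \approx -0.40262$)
$\left(P{\left(144 \right)} - 126116\right) + c = \left(\left(144 + \sqrt{317}\right) - 126116\right) - \frac{23965}{59522} = \left(-125972 + \sqrt{317}\right) - \frac{23965}{59522} = - \frac{7498129349}{59522} + \sqrt{317}$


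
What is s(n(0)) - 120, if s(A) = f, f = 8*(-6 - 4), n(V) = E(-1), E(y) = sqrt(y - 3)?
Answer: -200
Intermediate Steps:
E(y) = sqrt(-3 + y)
n(V) = 2*I (n(V) = sqrt(-3 - 1) = sqrt(-4) = 2*I)
f = -80 (f = 8*(-10) = -80)
s(A) = -80
s(n(0)) - 120 = -80 - 120 = -200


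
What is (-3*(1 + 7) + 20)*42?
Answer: -168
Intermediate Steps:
(-3*(1 + 7) + 20)*42 = (-3*8 + 20)*42 = (-24 + 20)*42 = -4*42 = -168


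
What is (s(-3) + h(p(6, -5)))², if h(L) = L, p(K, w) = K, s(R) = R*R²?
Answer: 441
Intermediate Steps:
s(R) = R³
(s(-3) + h(p(6, -5)))² = ((-3)³ + 6)² = (-27 + 6)² = (-21)² = 441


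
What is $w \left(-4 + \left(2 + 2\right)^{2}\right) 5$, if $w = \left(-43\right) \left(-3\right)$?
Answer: $7740$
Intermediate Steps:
$w = 129$
$w \left(-4 + \left(2 + 2\right)^{2}\right) 5 = 129 \left(-4 + \left(2 + 2\right)^{2}\right) 5 = 129 \left(-4 + 4^{2}\right) 5 = 129 \left(-4 + 16\right) 5 = 129 \cdot 12 \cdot 5 = 129 \cdot 60 = 7740$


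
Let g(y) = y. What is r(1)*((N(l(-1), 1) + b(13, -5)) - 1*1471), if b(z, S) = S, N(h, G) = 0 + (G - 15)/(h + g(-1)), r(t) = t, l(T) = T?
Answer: -1469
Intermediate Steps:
N(h, G) = (-15 + G)/(-1 + h) (N(h, G) = 0 + (G - 15)/(h - 1) = 0 + (-15 + G)/(-1 + h) = (-15 + G)/(-1 + h))
r(1)*((N(l(-1), 1) + b(13, -5)) - 1*1471) = 1*(((-15 + 1)/(-1 - 1) - 5) - 1*1471) = 1*((-14/(-2) - 5) - 1471) = 1*((-½*(-14) - 5) - 1471) = 1*((7 - 5) - 1471) = 1*(2 - 1471) = 1*(-1469) = -1469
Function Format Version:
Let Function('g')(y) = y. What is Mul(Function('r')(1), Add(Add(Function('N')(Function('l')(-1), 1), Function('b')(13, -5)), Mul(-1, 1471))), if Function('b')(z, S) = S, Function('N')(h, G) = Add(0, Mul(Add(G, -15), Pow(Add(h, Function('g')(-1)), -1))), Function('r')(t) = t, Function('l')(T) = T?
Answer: -1469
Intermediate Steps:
Function('N')(h, G) = Mul(Pow(Add(-1, h), -1), Add(-15, G)) (Function('N')(h, G) = Add(0, Mul(Add(G, -15), Pow(Add(h, -1), -1))) = Add(0, Mul(Add(-15, G), Pow(Add(-1, h), -1))) = Add(0, Mul(Pow(Add(-1, h), -1), Add(-15, G))) = Mul(Pow(Add(-1, h), -1), Add(-15, G)))
Mul(Function('r')(1), Add(Add(Function('N')(Function('l')(-1), 1), Function('b')(13, -5)), Mul(-1, 1471))) = Mul(1, Add(Add(Mul(Pow(Add(-1, -1), -1), Add(-15, 1)), -5), Mul(-1, 1471))) = Mul(1, Add(Add(Mul(Pow(-2, -1), -14), -5), -1471)) = Mul(1, Add(Add(Mul(Rational(-1, 2), -14), -5), -1471)) = Mul(1, Add(Add(7, -5), -1471)) = Mul(1, Add(2, -1471)) = Mul(1, -1469) = -1469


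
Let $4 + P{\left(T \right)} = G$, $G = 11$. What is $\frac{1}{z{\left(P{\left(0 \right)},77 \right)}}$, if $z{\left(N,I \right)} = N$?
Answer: $\frac{1}{7} \approx 0.14286$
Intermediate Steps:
$P{\left(T \right)} = 7$ ($P{\left(T \right)} = -4 + 11 = 7$)
$\frac{1}{z{\left(P{\left(0 \right)},77 \right)}} = \frac{1}{7}$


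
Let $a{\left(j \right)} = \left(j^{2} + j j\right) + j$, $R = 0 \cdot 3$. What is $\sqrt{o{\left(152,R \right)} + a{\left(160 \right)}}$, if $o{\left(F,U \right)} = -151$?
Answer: $\sqrt{51209} \approx 226.29$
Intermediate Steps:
$R = 0$
$a{\left(j \right)} = j + 2 j^{2}$ ($a{\left(j \right)} = \left(j^{2} + j^{2}\right) + j = 2 j^{2} + j = j + 2 j^{2}$)
$\sqrt{o{\left(152,R \right)} + a{\left(160 \right)}} = \sqrt{-151 + 160 \left(1 + 2 \cdot 160\right)} = \sqrt{-151 + 160 \left(1 + 320\right)} = \sqrt{-151 + 160 \cdot 321} = \sqrt{-151 + 51360} = \sqrt{51209}$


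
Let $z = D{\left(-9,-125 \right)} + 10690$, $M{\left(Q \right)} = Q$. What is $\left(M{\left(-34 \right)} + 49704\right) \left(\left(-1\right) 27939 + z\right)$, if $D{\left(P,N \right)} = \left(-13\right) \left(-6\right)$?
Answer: $-852883570$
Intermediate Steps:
$D{\left(P,N \right)} = 78$
$z = 10768$ ($z = 78 + 10690 = 10768$)
$\left(M{\left(-34 \right)} + 49704\right) \left(\left(-1\right) 27939 + z\right) = \left(-34 + 49704\right) \left(\left(-1\right) 27939 + 10768\right) = 49670 \left(-27939 + 10768\right) = 49670 \left(-17171\right) = -852883570$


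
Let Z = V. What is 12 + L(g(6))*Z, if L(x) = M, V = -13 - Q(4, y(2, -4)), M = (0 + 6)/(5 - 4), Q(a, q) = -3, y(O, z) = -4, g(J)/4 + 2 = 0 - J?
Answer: -48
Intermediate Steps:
g(J) = -8 - 4*J (g(J) = -8 + 4*(0 - J) = -8 + 4*(-J) = -8 - 4*J)
M = 6 (M = 6/1 = 6*1 = 6)
V = -10 (V = -13 - 1*(-3) = -13 + 3 = -10)
Z = -10
L(x) = 6
12 + L(g(6))*Z = 12 + 6*(-10) = 12 - 60 = -48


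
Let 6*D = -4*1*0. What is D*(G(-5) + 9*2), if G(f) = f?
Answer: 0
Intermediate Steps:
D = 0 (D = (-4*1*0)/6 = (-4*0)/6 = (⅙)*0 = 0)
D*(G(-5) + 9*2) = 0*(-5 + 9*2) = 0*(-5 + 18) = 0*13 = 0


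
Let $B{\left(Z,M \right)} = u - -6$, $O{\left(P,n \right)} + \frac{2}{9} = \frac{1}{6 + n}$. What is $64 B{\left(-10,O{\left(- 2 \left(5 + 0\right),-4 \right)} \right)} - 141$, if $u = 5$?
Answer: $563$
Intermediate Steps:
$O{\left(P,n \right)} = - \frac{2}{9} + \frac{1}{6 + n}$
$B{\left(Z,M \right)} = 11$ ($B{\left(Z,M \right)} = 5 - -6 = 5 + 6 = 11$)
$64 B{\left(-10,O{\left(- 2 \left(5 + 0\right),-4 \right)} \right)} - 141 = 64 \cdot 11 - 141 = 704 - 141 = 563$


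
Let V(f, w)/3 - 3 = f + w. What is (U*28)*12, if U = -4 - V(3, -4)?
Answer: -3360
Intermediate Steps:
V(f, w) = 9 + 3*f + 3*w (V(f, w) = 9 + 3*(f + w) = 9 + (3*f + 3*w) = 9 + 3*f + 3*w)
U = -10 (U = -4 - (9 + 3*3 + 3*(-4)) = -4 - (9 + 9 - 12) = -4 - 1*6 = -4 - 6 = -10)
(U*28)*12 = -10*28*12 = -280*12 = -3360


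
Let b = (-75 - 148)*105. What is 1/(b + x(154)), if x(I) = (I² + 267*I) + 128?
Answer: 1/41547 ≈ 2.4069e-5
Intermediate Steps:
x(I) = 128 + I² + 267*I
b = -23415 (b = -223*105 = -23415)
1/(b + x(154)) = 1/(-23415 + (128 + 154² + 267*154)) = 1/(-23415 + (128 + 23716 + 41118)) = 1/(-23415 + 64962) = 1/41547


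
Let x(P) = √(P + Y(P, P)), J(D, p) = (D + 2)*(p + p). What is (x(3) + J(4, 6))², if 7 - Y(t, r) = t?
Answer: (72 + √7)² ≈ 5572.0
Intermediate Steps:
Y(t, r) = 7 - t
J(D, p) = 2*p*(2 + D) (J(D, p) = (2 + D)*(2*p) = 2*p*(2 + D))
x(P) = √7 (x(P) = √(P + (7 - P)) = √7)
(x(3) + J(4, 6))² = (√7 + 2*6*(2 + 4))² = (√7 + 2*6*6)² = (√7 + 72)² = (72 + √7)²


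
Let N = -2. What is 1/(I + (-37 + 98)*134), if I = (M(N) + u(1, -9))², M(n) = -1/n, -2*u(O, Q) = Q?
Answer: 1/8199 ≈ 0.00012197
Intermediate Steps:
u(O, Q) = -Q/2
I = 25 (I = (-1/(-2) - ½*(-9))² = (-1*(-½) + 9/2)² = (½ + 9/2)² = 5² = 25)
1/(I + (-37 + 98)*134) = 1/(25 + (-37 + 98)*134) = 1/(25 + 61*134) = 1/(25 + 8174) = 1/8199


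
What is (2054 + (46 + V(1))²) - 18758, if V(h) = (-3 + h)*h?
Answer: -14768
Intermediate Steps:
V(h) = h*(-3 + h)
(2054 + (46 + V(1))²) - 18758 = (2054 + (46 + 1*(-3 + 1))²) - 18758 = (2054 + (46 + 1*(-2))²) - 18758 = (2054 + (46 - 2)²) - 18758 = (2054 + 44²) - 18758 = (2054 + 1936) - 18758 = 3990 - 18758 = -14768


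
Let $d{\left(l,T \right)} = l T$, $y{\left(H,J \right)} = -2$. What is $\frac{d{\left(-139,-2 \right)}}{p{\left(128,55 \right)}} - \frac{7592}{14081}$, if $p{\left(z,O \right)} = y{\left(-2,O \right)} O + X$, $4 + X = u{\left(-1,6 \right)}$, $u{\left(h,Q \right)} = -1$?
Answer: $- \frac{4787598}{1619315} \approx -2.9566$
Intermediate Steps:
$d{\left(l,T \right)} = T l$
$X = -5$ ($X = -4 - 1 = -5$)
$p{\left(z,O \right)} = -5 - 2 O$ ($p{\left(z,O \right)} = - 2 O - 5 = -5 - 2 O$)
$\frac{d{\left(-139,-2 \right)}}{p{\left(128,55 \right)}} - \frac{7592}{14081} = \frac{\left(-2\right) \left(-139\right)}{-5 - 110} - \frac{7592}{14081} = \frac{278}{-5 - 110} - \frac{7592}{14081} = \frac{278}{-115} - \frac{7592}{14081} = 278 \left(- \frac{1}{115}\right) - \frac{7592}{14081} = - \frac{278}{115} - \frac{7592}{14081} = - \frac{4787598}{1619315}$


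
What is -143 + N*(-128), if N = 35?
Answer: -4623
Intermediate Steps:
-143 + N*(-128) = -143 + 35*(-128) = -143 - 4480 = -4623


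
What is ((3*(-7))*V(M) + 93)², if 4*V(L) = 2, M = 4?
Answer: 27225/4 ≈ 6806.3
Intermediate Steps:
V(L) = ½ (V(L) = (¼)*2 = ½)
((3*(-7))*V(M) + 93)² = ((3*(-7))*(½) + 93)² = (-21*½ + 93)² = (-21/2 + 93)² = (165/2)² = 27225/4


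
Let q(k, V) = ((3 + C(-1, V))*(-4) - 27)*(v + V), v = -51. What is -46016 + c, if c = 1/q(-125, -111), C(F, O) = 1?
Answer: -320547455/6966 ≈ -46016.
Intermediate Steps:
q(k, V) = 2193 - 43*V (q(k, V) = ((3 + 1)*(-4) - 27)*(-51 + V) = (4*(-4) - 27)*(-51 + V) = (-16 - 27)*(-51 + V) = -43*(-51 + V) = 2193 - 43*V)
c = 1/6966 (c = 1/(2193 - 43*(-111)) = 1/(2193 + 4773) = 1/6966 ≈ 0.00014355)
-46016 + c = -46016 + 1/6966 = -320547455/6966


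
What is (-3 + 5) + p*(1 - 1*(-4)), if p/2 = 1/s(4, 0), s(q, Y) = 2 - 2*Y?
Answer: 7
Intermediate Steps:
p = 1 (p = 2/(2 - 2*0) = 2/(2 + 0) = 2/2 = 2*(½) = 1)
(-3 + 5) + p*(1 - 1*(-4)) = (-3 + 5) + 1*(1 - 1*(-4)) = 2 + 1*(1 + 4) = 2 + 1*5 = 2 + 5 = 7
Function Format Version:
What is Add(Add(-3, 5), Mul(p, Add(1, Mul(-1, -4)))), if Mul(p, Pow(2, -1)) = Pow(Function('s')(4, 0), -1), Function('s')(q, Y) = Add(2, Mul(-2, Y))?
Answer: 7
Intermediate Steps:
p = 1 (p = Mul(2, Pow(Add(2, Mul(-2, 0)), -1)) = Mul(2, Pow(Add(2, 0), -1)) = Mul(2, Pow(2, -1)) = Mul(2, Rational(1, 2)) = 1)
Add(Add(-3, 5), Mul(p, Add(1, Mul(-1, -4)))) = Add(Add(-3, 5), Mul(1, Add(1, Mul(-1, -4)))) = Add(2, Mul(1, Add(1, 4))) = Add(2, Mul(1, 5)) = Add(2, 5) = 7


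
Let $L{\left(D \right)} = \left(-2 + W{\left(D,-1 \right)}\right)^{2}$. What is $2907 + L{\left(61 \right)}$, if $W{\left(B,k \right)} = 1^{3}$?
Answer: $2908$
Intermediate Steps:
$W{\left(B,k \right)} = 1$
$L{\left(D \right)} = 1$ ($L{\left(D \right)} = \left(-2 + 1\right)^{2} = \left(-1\right)^{2} = 1$)
$2907 + L{\left(61 \right)} = 2907 + 1 = 2908$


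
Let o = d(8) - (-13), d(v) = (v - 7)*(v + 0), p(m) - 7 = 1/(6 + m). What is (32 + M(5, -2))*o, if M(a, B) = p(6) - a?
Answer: 2863/4 ≈ 715.75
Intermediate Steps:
p(m) = 7 + 1/(6 + m)
d(v) = v*(-7 + v) (d(v) = (-7 + v)*v = v*(-7 + v))
M(a, B) = 85/12 - a (M(a, B) = (43 + 7*6)/(6 + 6) - a = (43 + 42)/12 - a = (1/12)*85 - a = 85/12 - a)
o = 21 (o = 8*(-7 + 8) - (-13) = 8*1 - 1*(-13) = 8 + 13 = 21)
(32 + M(5, -2))*o = (32 + (85/12 - 1*5))*21 = (32 + (85/12 - 5))*21 = (32 + 25/12)*21 = (409/12)*21 = 2863/4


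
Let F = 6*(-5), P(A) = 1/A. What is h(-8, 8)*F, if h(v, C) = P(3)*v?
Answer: 80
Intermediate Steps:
h(v, C) = v/3
F = -30
h(-8, 8)*F = ((⅓)*(-8))*(-30) = -8/3*(-30) = 80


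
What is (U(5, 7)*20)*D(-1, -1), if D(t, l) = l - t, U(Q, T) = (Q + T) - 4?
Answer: 0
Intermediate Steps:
U(Q, T) = -4 + Q + T
(U(5, 7)*20)*D(-1, -1) = ((-4 + 5 + 7)*20)*(-1 - 1*(-1)) = (8*20)*(-1 + 1) = 160*0 = 0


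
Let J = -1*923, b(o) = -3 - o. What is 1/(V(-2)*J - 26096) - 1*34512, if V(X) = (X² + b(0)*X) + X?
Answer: -1155461761/33480 ≈ -34512.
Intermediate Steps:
J = -923
V(X) = X² - 2*X (V(X) = (X² + (-3 - 1*0)*X) + X = (X² + (-3 + 0)*X) + X = (X² - 3*X) + X = X² - 2*X)
1/(V(-2)*J - 26096) - 1*34512 = 1/(-2*(-2 - 2)*(-923) - 26096) - 1*34512 = 1/(-2*(-4)*(-923) - 26096) - 34512 = 1/(8*(-923) - 26096) - 34512 = 1/(-7384 - 26096) - 34512 = 1/(-33480) - 34512 = -1/33480 - 34512 = -1155461761/33480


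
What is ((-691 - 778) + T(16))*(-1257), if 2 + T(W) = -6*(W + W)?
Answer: 2090391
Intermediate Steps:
T(W) = -2 - 12*W (T(W) = -2 - 6*(W + W) = -2 - 12*W)
((-691 - 778) + T(16))*(-1257) = ((-691 - 778) + (-2 - 12*16))*(-1257) = (-1469 + (-2 - 192))*(-1257) = (-1469 - 194)*(-1257) = -1663*(-1257) = 2090391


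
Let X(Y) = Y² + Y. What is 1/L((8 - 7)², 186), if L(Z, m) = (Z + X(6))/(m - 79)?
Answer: 107/43 ≈ 2.4884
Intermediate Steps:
X(Y) = Y + Y²
L(Z, m) = (42 + Z)/(-79 + m) (L(Z, m) = (Z + 6*(1 + 6))/(m - 79) = (Z + 6*7)/(-79 + m) = (Z + 42)/(-79 + m) = (42 + Z)/(-79 + m))
1/L((8 - 7)², 186) = 1/((42 + (8 - 7)²)/(-79 + 186)) = 1/((42 + 1²)/107) = 1/((42 + 1)/107) = 1/((1/107)*43) = 1/(43/107) = 107/43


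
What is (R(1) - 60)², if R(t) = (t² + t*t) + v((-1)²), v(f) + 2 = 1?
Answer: 3481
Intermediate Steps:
v(f) = -1 (v(f) = -2 + 1 = -1)
R(t) = -1 + 2*t² (R(t) = (t² + t*t) - 1 = (t² + t²) - 1 = 2*t² - 1 = -1 + 2*t²)
(R(1) - 60)² = ((-1 + 2*1²) - 60)² = ((-1 + 2*1) - 60)² = ((-1 + 2) - 60)² = (1 - 60)² = (-59)² = 3481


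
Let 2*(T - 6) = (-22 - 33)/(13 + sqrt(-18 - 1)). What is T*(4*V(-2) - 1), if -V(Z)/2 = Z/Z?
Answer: -13869/376 - 495*I*sqrt(19)/376 ≈ -36.886 - 5.7384*I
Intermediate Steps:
V(Z) = -2 (V(Z) = -2*Z/Z = -2*1 = -2)
T = 6 - 55/(2*(13 + I*sqrt(19))) (T = 6 + ((-22 - 33)/(13 + sqrt(-18 - 1)))/2 = 6 + (-55/(13 + sqrt(-19)))/2 = 6 + (-55/(13 + I*sqrt(19)))/2 = 6 - 55/(2*(13 + I*sqrt(19))) ≈ 4.0984 + 0.6376*I)
T*(4*V(-2) - 1) = (1541/376 + 55*I*sqrt(19)/376)*(4*(-2) - 1) = (1541/376 + 55*I*sqrt(19)/376)*(-8 - 1) = (1541/376 + 55*I*sqrt(19)/376)*(-9) = -13869/376 - 495*I*sqrt(19)/376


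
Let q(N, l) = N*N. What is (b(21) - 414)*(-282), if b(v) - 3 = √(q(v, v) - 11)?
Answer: 115902 - 282*√430 ≈ 1.1005e+5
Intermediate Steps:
q(N, l) = N²
b(v) = 3 + √(-11 + v²) (b(v) = 3 + √(v² - 11) = 3 + √(-11 + v²))
(b(21) - 414)*(-282) = ((3 + √(-11 + 21²)) - 414)*(-282) = ((3 + √(-11 + 441)) - 414)*(-282) = ((3 + √430) - 414)*(-282) = (-411 + √430)*(-282) = 115902 - 282*√430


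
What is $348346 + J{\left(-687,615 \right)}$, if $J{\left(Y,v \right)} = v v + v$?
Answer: $727186$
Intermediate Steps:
$J{\left(Y,v \right)} = v + v^{2}$ ($J{\left(Y,v \right)} = v^{2} + v = v + v^{2}$)
$348346 + J{\left(-687,615 \right)} = 348346 + 615 \left(1 + 615\right) = 348346 + 615 \cdot 616 = 348346 + 378840 = 727186$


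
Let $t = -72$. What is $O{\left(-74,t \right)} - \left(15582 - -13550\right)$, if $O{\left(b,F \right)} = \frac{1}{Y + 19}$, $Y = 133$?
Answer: $- \frac{4428063}{152} \approx -29132.0$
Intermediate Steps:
$O{\left(b,F \right)} = \frac{1}{152}$ ($O{\left(b,F \right)} = \frac{1}{133 + 19} = \frac{1}{152}$)
$O{\left(-74,t \right)} - \left(15582 - -13550\right) = \frac{1}{152} - \left(15582 - -13550\right) = \frac{1}{152} - \left(15582 + 13550\right) = \frac{1}{152} - 29132 = - \frac{4428063}{152}$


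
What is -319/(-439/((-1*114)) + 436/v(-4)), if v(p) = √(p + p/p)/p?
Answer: -15964674/13176126673 + 2410047552*I*√3/13176126673 ≈ -0.0012116 + 0.31681*I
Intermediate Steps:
v(p) = √(1 + p)/p (v(p) = √(p + 1)/p = √(1 + p)/p)
-319/(-439/((-1*114)) + 436/v(-4)) = -319/(-439/((-1*114)) + 436/((√(1 - 4)/(-4)))) = -319/(-439/(-114) + 436/((-I*√3/4))) = -319/(-439*(-1/114) + 436/((-I*√3/4))) = -319/(439/114 + 436/((-I*√3/4))) = -319/(439/114 + 436*(4*I*√3/3)) = -319/(439/114 + 1744*I*√3/3)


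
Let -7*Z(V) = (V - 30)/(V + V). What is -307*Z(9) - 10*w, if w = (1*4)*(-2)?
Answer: 173/6 ≈ 28.833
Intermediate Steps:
Z(V) = -(-30 + V)/(14*V) (Z(V) = -(V - 30)/(7*(V + V)) = -(-30 + V)/(7*(2*V)) = -(-30 + V)*1/(2*V)/7 = -(-30 + V)/(14*V))
w = -8 (w = 4*(-2) = -8)
-307*Z(9) - 10*w = -307*(30 - 1*9)/(14*9) - 10*(-8) = -307*(30 - 9)/(14*9) + 80 = -307*21/(14*9) + 80 = -307*1/6 + 80 = -307/6 + 80 = 173/6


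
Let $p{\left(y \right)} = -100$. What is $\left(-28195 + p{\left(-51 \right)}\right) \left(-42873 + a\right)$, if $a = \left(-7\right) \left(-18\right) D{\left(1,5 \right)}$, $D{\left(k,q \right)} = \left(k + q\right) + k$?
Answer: $1188135345$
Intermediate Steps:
$D{\left(k,q \right)} = q + 2 k$
$a = 882$ ($a = \left(-7\right) \left(-18\right) \left(5 + 2 \cdot 1\right) = 126 \left(5 + 2\right) = 126 \cdot 7 = 882$)
$\left(-28195 + p{\left(-51 \right)}\right) \left(-42873 + a\right) = \left(-28195 - 100\right) \left(-42873 + 882\right) = \left(-28295\right) \left(-41991\right) = 1188135345$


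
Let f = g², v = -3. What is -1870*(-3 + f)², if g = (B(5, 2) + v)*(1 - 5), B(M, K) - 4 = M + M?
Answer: -6987234430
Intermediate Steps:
B(M, K) = 4 + 2*M (B(M, K) = 4 + (M + M) = 4 + 2*M)
g = -44 (g = ((4 + 2*5) - 3)*(1 - 5) = ((4 + 10) - 3)*(-4) = (14 - 3)*(-4) = 11*(-4) = -44)
f = 1936 (f = (-44)² = 1936)
-1870*(-3 + f)² = -1870*(-3 + 1936)² = -1870*1933² = -1870*3736489 = -6987234430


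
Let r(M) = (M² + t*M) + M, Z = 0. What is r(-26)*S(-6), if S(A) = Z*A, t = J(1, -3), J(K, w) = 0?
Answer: 0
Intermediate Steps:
t = 0
r(M) = M + M² (r(M) = (M² + 0*M) + M = (M² + 0) + M = M² + M = M + M²)
S(A) = 0 (S(A) = 0*A = 0)
r(-26)*S(-6) = -26*(1 - 26)*0 = -26*(-25)*0 = 650*0 = 0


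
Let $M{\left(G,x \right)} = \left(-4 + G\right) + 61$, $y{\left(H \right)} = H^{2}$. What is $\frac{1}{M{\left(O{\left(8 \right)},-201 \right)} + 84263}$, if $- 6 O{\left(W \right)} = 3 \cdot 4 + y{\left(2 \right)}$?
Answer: $\frac{3}{252952} \approx 1.186 \cdot 10^{-5}$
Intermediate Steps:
$O{\left(W \right)} = - \frac{8}{3}$ ($O{\left(W \right)} = - \frac{3 \cdot 4 + 2^{2}}{6} = - \frac{12 + 4}{6} = \left(- \frac{1}{6}\right) 16 = - \frac{8}{3}$)
$M{\left(G,x \right)} = 57 + G$
$\frac{1}{M{\left(O{\left(8 \right)},-201 \right)} + 84263} = \frac{1}{\left(57 - \frac{8}{3}\right) + 84263} = \frac{1}{\frac{163}{3} + 84263} = \frac{1}{\frac{252952}{3}} = \frac{3}{252952}$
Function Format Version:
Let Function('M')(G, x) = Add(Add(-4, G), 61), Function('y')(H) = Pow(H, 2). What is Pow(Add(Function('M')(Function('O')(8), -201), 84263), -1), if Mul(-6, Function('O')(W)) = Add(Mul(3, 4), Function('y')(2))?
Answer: Rational(3, 252952) ≈ 1.1860e-5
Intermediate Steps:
Function('O')(W) = Rational(-8, 3) (Function('O')(W) = Mul(Rational(-1, 6), Add(Mul(3, 4), Pow(2, 2))) = Mul(Rational(-1, 6), Add(12, 4)) = Mul(Rational(-1, 6), 16) = Rational(-8, 3))
Function('M')(G, x) = Add(57, G)
Pow(Add(Function('M')(Function('O')(8), -201), 84263), -1) = Pow(Add(Add(57, Rational(-8, 3)), 84263), -1) = Pow(Add(Rational(163, 3), 84263), -1) = Pow(Rational(252952, 3), -1) = Rational(3, 252952)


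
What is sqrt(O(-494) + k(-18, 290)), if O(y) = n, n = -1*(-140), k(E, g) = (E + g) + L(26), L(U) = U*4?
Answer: 2*sqrt(129) ≈ 22.716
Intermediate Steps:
L(U) = 4*U
k(E, g) = 104 + E + g (k(E, g) = (E + g) + 4*26 = (E + g) + 104 = 104 + E + g)
n = 140
O(y) = 140
sqrt(O(-494) + k(-18, 290)) = sqrt(140 + (104 - 18 + 290)) = sqrt(140 + 376) = sqrt(516) = 2*sqrt(129)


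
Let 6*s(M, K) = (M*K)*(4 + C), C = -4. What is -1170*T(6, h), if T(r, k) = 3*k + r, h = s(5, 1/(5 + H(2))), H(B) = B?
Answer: -7020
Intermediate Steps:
s(M, K) = 0 (s(M, K) = ((M*K)*(4 - 4))/6 = ((K*M)*0)/6 = (⅙)*0 = 0)
h = 0
T(r, k) = r + 3*k
-1170*T(6, h) = -1170*(6 + 3*0) = -1170*(6 + 0) = -1170*6 = -7020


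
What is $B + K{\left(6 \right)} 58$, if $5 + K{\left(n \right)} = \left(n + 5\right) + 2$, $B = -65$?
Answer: $399$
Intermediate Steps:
$K{\left(n \right)} = 2 + n$ ($K{\left(n \right)} = -5 + \left(\left(n + 5\right) + 2\right) = -5 + \left(\left(5 + n\right) + 2\right) = -5 + \left(7 + n\right) = 2 + n$)
$B + K{\left(6 \right)} 58 = -65 + \left(2 + 6\right) 58 = -65 + 8 \cdot 58 = -65 + 464 = 399$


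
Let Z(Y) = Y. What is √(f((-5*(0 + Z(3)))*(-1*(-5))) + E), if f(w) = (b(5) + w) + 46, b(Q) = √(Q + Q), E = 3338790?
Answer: √(3338761 + √10) ≈ 1827.2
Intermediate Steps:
b(Q) = √2*√Q (b(Q) = √(2*Q) = √2*√Q)
f(w) = 46 + w + √10 (f(w) = (√2*√5 + w) + 46 = (√10 + w) + 46 = (w + √10) + 46 = 46 + w + √10)
√(f((-5*(0 + Z(3)))*(-1*(-5))) + E) = √((46 + (-5*(0 + 3))*(-1*(-5)) + √10) + 3338790) = √((46 - 5*3*5 + √10) + 3338790) = √((46 - 15*5 + √10) + 3338790) = √((46 - 75 + √10) + 3338790) = √((-29 + √10) + 3338790) = √(3338761 + √10)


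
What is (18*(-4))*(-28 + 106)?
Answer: -5616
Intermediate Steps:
(18*(-4))*(-28 + 106) = -72*78 = -5616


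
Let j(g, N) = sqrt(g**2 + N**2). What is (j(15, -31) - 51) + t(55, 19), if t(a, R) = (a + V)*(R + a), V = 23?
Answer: 5721 + sqrt(1186) ≈ 5755.4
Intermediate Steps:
j(g, N) = sqrt(N**2 + g**2)
t(a, R) = (23 + a)*(R + a) (t(a, R) = (a + 23)*(R + a) = (23 + a)*(R + a))
(j(15, -31) - 51) + t(55, 19) = (sqrt((-31)**2 + 15**2) - 51) + (55**2 + 23*19 + 23*55 + 19*55) = (sqrt(961 + 225) - 51) + (3025 + 437 + 1265 + 1045) = (sqrt(1186) - 51) + 5772 = (-51 + sqrt(1186)) + 5772 = 5721 + sqrt(1186)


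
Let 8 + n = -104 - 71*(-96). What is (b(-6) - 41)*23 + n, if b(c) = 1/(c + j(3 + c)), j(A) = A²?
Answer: 17306/3 ≈ 5768.7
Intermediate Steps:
n = 6704 (n = -8 + (-104 - 71*(-96)) = -8 + (-104 + 6816) = -8 + 6712 = 6704)
b(c) = 1/(c + (3 + c)²)
(b(-6) - 41)*23 + n = (1/(-6 + (3 - 6)²) - 41)*23 + 6704 = (1/(-6 + (-3)²) - 41)*23 + 6704 = (1/(-6 + 9) - 41)*23 + 6704 = (1/3 - 41)*23 + 6704 = (⅓ - 41)*23 + 6704 = -122/3*23 + 6704 = -2806/3 + 6704 = 17306/3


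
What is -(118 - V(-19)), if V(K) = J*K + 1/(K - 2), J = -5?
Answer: -484/21 ≈ -23.048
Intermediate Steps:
V(K) = 1/(-2 + K) - 5*K (V(K) = -5*K + 1/(K - 2) = -5*K + 1/(-2 + K) = 1/(-2 + K) - 5*K)
-(118 - V(-19)) = -(118 - (1 - 5*(-19)² + 10*(-19))/(-2 - 19)) = -(118 - (1 - 5*361 - 190)/(-21)) = -(118 - (-1)*(1 - 1805 - 190)/21) = -(118 - (-1)*(-1994)/21) = -(118 - 1*1994/21) = -(118 - 1994/21) = -1*484/21 = -484/21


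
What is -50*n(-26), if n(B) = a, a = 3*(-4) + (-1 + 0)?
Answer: 650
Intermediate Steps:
a = -13 (a = -12 - 1 = -13)
n(B) = -13
-50*n(-26) = -50*(-13) = 650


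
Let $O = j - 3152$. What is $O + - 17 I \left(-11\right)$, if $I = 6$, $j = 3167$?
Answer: $1137$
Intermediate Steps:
$O = 15$ ($O = 3167 - 3152 = 15$)
$O + - 17 I \left(-11\right) = 15 + \left(-17\right) 6 \left(-11\right) = 15 - -1122 = 15 + 1122 = 1137$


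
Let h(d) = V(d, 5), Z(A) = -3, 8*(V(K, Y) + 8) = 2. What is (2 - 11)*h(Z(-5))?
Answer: 279/4 ≈ 69.750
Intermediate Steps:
V(K, Y) = -31/4 (V(K, Y) = -8 + (⅛)*2 = -8 + ¼ = -31/4)
h(d) = -31/4
(2 - 11)*h(Z(-5)) = (2 - 11)*(-31/4) = -9*(-31/4) = 279/4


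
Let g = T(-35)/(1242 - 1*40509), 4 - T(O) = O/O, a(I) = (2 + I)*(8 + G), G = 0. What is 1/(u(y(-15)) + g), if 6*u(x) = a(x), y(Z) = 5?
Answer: 4363/40721 ≈ 0.10714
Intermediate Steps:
a(I) = 16 + 8*I (a(I) = (2 + I)*(8 + 0) = (2 + I)*8 = 16 + 8*I)
u(x) = 8/3 + 4*x/3 (u(x) = (16 + 8*x)/6 = 8/3 + 4*x/3)
T(O) = 3 (T(O) = 4 - O/O = 4 - 1*1 = 4 - 1 = 3)
g = -1/13089 (g = 3/(1242 - 1*40509) = 3/(1242 - 40509) = 3/(-39267) = 3*(-1/39267) = -1/13089 ≈ -7.6400e-5)
1/(u(y(-15)) + g) = 1/((8/3 + (4/3)*5) - 1/13089) = 1/((8/3 + 20/3) - 1/13089) = 1/(28/3 - 1/13089) = 1/(40721/4363) = 4363/40721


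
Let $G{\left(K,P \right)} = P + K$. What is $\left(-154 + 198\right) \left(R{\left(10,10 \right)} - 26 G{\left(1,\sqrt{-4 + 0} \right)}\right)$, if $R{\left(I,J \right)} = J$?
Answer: $-704 - 2288 i \approx -704.0 - 2288.0 i$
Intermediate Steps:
$G{\left(K,P \right)} = K + P$
$\left(-154 + 198\right) \left(R{\left(10,10 \right)} - 26 G{\left(1,\sqrt{-4 + 0} \right)}\right) = \left(-154 + 198\right) \left(10 - 26 \left(1 + \sqrt{-4 + 0}\right)\right) = 44 \left(10 - 26 \left(1 + \sqrt{-4}\right)\right) = 44 \left(10 - 26 \left(1 + 2 i\right)\right) = 44 \left(10 - \left(26 + 52 i\right)\right) = 44 \left(-16 - 52 i\right) = -704 - 2288 i$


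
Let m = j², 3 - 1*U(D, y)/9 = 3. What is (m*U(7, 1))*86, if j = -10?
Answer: 0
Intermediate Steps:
U(D, y) = 0 (U(D, y) = 27 - 9*3 = 27 - 27 = 0)
m = 100 (m = (-10)² = 100)
(m*U(7, 1))*86 = (100*0)*86 = 0*86 = 0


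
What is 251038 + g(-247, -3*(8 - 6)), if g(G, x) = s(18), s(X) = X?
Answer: 251056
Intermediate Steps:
g(G, x) = 18
251038 + g(-247, -3*(8 - 6)) = 251038 + 18 = 251056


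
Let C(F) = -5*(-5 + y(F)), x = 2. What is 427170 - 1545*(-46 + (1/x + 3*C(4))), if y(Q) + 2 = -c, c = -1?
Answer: 716835/2 ≈ 3.5842e+5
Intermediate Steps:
y(Q) = -1 (y(Q) = -2 - 1*(-1) = -2 + 1 = -1)
C(F) = 30 (C(F) = -5*(-5 - 1) = -5*(-6) = 30)
427170 - 1545*(-46 + (1/x + 3*C(4))) = 427170 - 1545*(-46 + (1/2 + 3*30)) = 427170 - 1545*(-46 + (1/2 + 90)) = 427170 - 1545*(-46 + 181/2) = 427170 - 1545*89/2 = 427170 - 137505/2 = 716835/2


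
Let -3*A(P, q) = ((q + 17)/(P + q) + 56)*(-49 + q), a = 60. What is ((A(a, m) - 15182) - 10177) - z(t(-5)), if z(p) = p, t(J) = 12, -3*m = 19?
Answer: -11753537/483 ≈ -24334.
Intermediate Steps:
m = -19/3 (m = -1/3*19 = -19/3 ≈ -6.3333)
A(P, q) = -(-49 + q)*(56 + (17 + q)/(P + q))/3 (A(P, q) = -((q + 17)/(P + q) + 56)*(-49 + q)/3 = -((17 + q)/(P + q) + 56)*(-49 + q)/3 = -(56 + (17 + q)/(P + q))*(-49 + q)/3 = -(-49 + q)*(56 + (17 + q)/(P + q))/3)
((A(a, m) - 15182) - 10177) - z(t(-5)) = (((833 - 57*(-19/3)**2 + 2744*60 + 2776*(-19/3) - 56*60*(-19/3))/(3*(60 - 19/3)) - 15182) - 10177) - 1*12 = (((833 - 57*361/9 + 164640 - 52744/3 + 21280)/(3*(161/3)) - 15182) - 10177) - 12 = (((1/3)*(3/161)*(833 - 6859/3 + 164640 - 52744/3 + 21280) - 15182) - 10177) - 12 = (((1/3)*(3/161)*(500656/3) - 15182) - 10177) - 12 = ((500656/483 - 15182) - 10177) - 12 = (-6832250/483 - 10177) - 12 = -11747741/483 - 12 = -11753537/483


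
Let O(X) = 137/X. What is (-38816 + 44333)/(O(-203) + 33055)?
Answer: 373317/2236676 ≈ 0.16691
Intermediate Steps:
(-38816 + 44333)/(O(-203) + 33055) = (-38816 + 44333)/(137/(-203) + 33055) = 5517/(137*(-1/203) + 33055) = 5517/(-137/203 + 33055) = 5517/(6710028/203) = 5517*(203/6710028) = 373317/2236676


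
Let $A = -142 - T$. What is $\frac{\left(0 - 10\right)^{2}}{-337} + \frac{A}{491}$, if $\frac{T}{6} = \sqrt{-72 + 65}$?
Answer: $- \frac{96954}{165467} - \frac{6 i \sqrt{7}}{491} \approx -0.58594 - 0.032331 i$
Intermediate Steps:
$T = 6 i \sqrt{7}$ ($T = 6 \sqrt{-72 + 65} = 6 \sqrt{-7} = 6 i \sqrt{7} \approx 15.875 i$)
$A = -142 - 6 i \sqrt{7} \approx -142.0 - 15.875 i$
$\frac{\left(0 - 10\right)^{2}}{-337} + \frac{A}{491} = \frac{\left(0 - 10\right)^{2}}{-337} + \frac{-142 - 6 i \sqrt{7}}{491} = \left(-10\right)^{2} \left(- \frac{1}{337}\right) + \left(-142 - 6 i \sqrt{7}\right) \frac{1}{491} = 100 \left(- \frac{1}{337}\right) - \left(\frac{142}{491} + \frac{6 i \sqrt{7}}{491}\right) = - \frac{100}{337} - \left(\frac{142}{491} + \frac{6 i \sqrt{7}}{491}\right) = - \frac{96954}{165467} - \frac{6 i \sqrt{7}}{491}$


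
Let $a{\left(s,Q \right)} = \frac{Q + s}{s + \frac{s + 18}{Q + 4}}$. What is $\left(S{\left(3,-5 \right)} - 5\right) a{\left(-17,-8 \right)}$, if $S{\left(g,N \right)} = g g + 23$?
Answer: $\frac{900}{23} \approx 39.13$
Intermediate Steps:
$a{\left(s,Q \right)} = \frac{Q + s}{s + \frac{18 + s}{4 + Q}}$
$S{\left(g,N \right)} = 23 + g^{2}$ ($S{\left(g,N \right)} = g^{2} + 23 = 23 + g^{2}$)
$\left(S{\left(3,-5 \right)} - 5\right) a{\left(-17,-8 \right)} = \left(\left(23 + 3^{2}\right) - 5\right) \frac{\left(-8\right)^{2} + 4 \left(-8\right) + 4 \left(-17\right) - -136}{18 + 5 \left(-17\right) - -136} = \left(\left(23 + 9\right) - 5\right) \frac{64 - 32 - 68 + 136}{18 - 85 + 136} = \left(32 - 5\right) \frac{1}{69} \cdot 100 = 27 \cdot \frac{1}{69} \cdot 100 = 27 \cdot \frac{100}{69} = \frac{900}{23}$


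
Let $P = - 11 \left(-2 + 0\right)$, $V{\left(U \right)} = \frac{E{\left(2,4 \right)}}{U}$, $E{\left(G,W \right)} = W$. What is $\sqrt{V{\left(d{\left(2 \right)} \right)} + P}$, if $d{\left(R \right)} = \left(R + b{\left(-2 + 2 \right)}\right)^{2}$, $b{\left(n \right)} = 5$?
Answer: $\frac{\sqrt{1082}}{7} \approx 4.6991$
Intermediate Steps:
$d{\left(R \right)} = \left(5 + R\right)^{2}$ ($d{\left(R \right)} = \left(R + 5\right)^{2} = \left(5 + R\right)^{2}$)
$V{\left(U \right)} = \frac{4}{U}$
$P = 22$ ($P = \left(-11\right) \left(-2\right) = 22$)
$\sqrt{V{\left(d{\left(2 \right)} \right)} + P} = \sqrt{\frac{4}{\left(5 + 2\right)^{2}} + 22} = \sqrt{\frac{4}{7^{2}} + 22} = \sqrt{\frac{4}{49} + 22} = \sqrt{\frac{1082}{49}} = \frac{\sqrt{1082}}{7}$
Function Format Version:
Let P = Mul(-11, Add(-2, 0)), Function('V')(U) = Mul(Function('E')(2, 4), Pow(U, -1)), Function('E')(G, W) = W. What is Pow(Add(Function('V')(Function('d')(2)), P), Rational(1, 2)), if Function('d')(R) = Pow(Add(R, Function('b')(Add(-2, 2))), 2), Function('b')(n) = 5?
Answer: Mul(Rational(1, 7), Pow(1082, Rational(1, 2))) ≈ 4.6991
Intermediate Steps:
Function('d')(R) = Pow(Add(5, R), 2) (Function('d')(R) = Pow(Add(R, 5), 2) = Pow(Add(5, R), 2))
Function('V')(U) = Mul(4, Pow(U, -1))
P = 22 (P = Mul(-11, -2) = 22)
Pow(Add(Function('V')(Function('d')(2)), P), Rational(1, 2)) = Pow(Add(Mul(4, Pow(Pow(Add(5, 2), 2), -1)), 22), Rational(1, 2)) = Pow(Add(Mul(4, Pow(Pow(7, 2), -1)), 22), Rational(1, 2)) = Pow(Add(Mul(4, Pow(49, -1)), 22), Rational(1, 2)) = Pow(Add(Mul(4, Rational(1, 49)), 22), Rational(1, 2)) = Pow(Add(Rational(4, 49), 22), Rational(1, 2)) = Pow(Rational(1082, 49), Rational(1, 2)) = Mul(Rational(1, 7), Pow(1082, Rational(1, 2)))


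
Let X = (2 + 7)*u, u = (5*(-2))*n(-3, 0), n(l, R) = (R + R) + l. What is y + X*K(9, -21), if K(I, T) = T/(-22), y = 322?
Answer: 6377/11 ≈ 579.73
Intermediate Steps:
n(l, R) = l + 2*R (n(l, R) = 2*R + l = l + 2*R)
u = 30 (u = (5*(-2))*(-3 + 2*0) = -10*(-3 + 0) = -10*(-3) = 30)
K(I, T) = -T/22 (K(I, T) = T*(-1/22) = -T/22)
X = 270 (X = (2 + 7)*30 = 9*30 = 270)
y + X*K(9, -21) = 322 + 270*(-1/22*(-21)) = 322 + 270*(21/22) = 322 + 2835/11 = 6377/11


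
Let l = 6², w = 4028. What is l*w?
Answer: 145008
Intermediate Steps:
l = 36
l*w = 36*4028 = 145008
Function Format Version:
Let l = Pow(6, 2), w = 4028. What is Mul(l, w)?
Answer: 145008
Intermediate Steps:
l = 36
Mul(l, w) = Mul(36, 4028) = 145008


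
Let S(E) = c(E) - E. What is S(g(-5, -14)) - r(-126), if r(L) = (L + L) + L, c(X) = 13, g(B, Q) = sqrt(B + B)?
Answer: 391 - I*sqrt(10) ≈ 391.0 - 3.1623*I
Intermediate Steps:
g(B, Q) = sqrt(2)*sqrt(B) (g(B, Q) = sqrt(2*B) = sqrt(2)*sqrt(B))
S(E) = 13 - E
r(L) = 3*L (r(L) = 2*L + L = 3*L)
S(g(-5, -14)) - r(-126) = (13 - sqrt(2)*sqrt(-5)) - 3*(-126) = (13 - sqrt(2)*I*sqrt(5)) - 1*(-378) = (13 - I*sqrt(10)) + 378 = 391 - I*sqrt(10)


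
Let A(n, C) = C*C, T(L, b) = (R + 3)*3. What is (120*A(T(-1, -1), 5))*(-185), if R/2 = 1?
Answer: -555000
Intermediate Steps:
R = 2 (R = 2*1 = 2)
T(L, b) = 15 (T(L, b) = (2 + 3)*3 = 5*3 = 15)
A(n, C) = C²
(120*A(T(-1, -1), 5))*(-185) = (120*5²)*(-185) = (120*25)*(-185) = 3000*(-185) = -555000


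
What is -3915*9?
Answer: -35235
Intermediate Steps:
-3915*9 = -261*135 = -35235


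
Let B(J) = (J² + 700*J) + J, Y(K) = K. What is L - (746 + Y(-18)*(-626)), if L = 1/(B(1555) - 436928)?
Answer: -36896820127/3071152 ≈ -12014.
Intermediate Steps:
B(J) = J² + 701*J
L = 1/3071152 (L = 1/(1555*(701 + 1555) - 436928) = 1/(1555*2256 - 436928) = 1/(3508080 - 436928) = 1/3071152 ≈ 3.2561e-7)
L - (746 + Y(-18)*(-626)) = 1/3071152 - (746 - 18*(-626)) = 1/3071152 - (746 + 11268) = 1/3071152 - 1*12014 = 1/3071152 - 12014 = -36896820127/3071152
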